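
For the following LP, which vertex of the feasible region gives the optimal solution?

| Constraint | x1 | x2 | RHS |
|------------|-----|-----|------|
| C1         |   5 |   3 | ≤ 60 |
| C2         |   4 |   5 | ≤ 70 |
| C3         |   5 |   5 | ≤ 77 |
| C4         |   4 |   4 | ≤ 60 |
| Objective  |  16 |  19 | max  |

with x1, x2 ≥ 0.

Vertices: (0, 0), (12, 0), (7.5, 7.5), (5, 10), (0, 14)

Evaluate the objective at each vertex of the feasible region:
  z(0, 0) = 0
  z(12, 0) = 192
  z(7.5, 7.5) = 262.5
  z(5, 10) = 270  ←
  z(0, 14) = 266
The maximum is at x1 = 5, x2 = 10.

(5, 10)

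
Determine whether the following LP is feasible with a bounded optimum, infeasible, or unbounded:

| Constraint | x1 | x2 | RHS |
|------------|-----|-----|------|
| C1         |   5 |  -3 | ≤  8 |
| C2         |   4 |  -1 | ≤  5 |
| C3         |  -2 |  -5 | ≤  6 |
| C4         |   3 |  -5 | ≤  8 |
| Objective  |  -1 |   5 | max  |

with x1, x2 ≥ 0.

Unbounded (objective can increase without bound)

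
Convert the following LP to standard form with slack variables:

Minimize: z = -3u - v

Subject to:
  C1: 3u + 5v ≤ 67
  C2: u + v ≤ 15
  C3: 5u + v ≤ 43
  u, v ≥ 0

min z = -3u - v

s.t.
  3u + 5v + s1 = 67
  u + v + s2 = 15
  5u + v + s3 = 43
  u, v, s1, s2, s3 ≥ 0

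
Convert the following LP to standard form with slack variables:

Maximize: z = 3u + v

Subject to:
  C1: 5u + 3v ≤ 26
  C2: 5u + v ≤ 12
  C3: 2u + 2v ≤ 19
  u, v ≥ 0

max z = 3u + v

s.t.
  5u + 3v + s1 = 26
  5u + v + s2 = 12
  2u + 2v + s3 = 19
  u, v, s1, s2, s3 ≥ 0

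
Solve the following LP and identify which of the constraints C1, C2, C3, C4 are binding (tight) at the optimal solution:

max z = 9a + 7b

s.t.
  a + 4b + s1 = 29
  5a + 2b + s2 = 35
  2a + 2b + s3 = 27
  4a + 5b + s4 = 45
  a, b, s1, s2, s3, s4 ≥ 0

At a = 5, b = 5, compute slack b - a·x for each constraint:
  C1: 29 − 25 = 4  (slack)
  C2: 35 − 35 = 0  (binding)
  C3: 27 − 20 = 7  (slack)
  C4: 45 − 45 = 0  (binding)

Optimal: a = 5, b = 5
Binding: C2, C4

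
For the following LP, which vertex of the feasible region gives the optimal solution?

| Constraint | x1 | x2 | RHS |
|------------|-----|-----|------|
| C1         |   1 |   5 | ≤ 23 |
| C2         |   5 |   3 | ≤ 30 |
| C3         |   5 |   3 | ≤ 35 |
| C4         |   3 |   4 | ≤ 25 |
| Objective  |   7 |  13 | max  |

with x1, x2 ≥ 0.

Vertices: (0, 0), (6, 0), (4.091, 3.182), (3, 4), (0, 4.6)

Evaluate the objective at each vertex of the feasible region:
  z(0, 0) = 0
  z(6, 0) = 42
  z(4.091, 3.182) = 70
  z(3, 4) = 73  ←
  z(0, 4.6) = 59.8
The maximum is at x1 = 3, x2 = 4.

(3, 4)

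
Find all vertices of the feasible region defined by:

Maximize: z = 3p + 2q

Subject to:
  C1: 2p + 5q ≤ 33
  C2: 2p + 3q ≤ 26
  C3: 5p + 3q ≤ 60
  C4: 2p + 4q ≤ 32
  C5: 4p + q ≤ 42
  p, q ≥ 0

(0, 0), (10.5, 0), (10, 2), (7.75, 3.5), (0, 6.6)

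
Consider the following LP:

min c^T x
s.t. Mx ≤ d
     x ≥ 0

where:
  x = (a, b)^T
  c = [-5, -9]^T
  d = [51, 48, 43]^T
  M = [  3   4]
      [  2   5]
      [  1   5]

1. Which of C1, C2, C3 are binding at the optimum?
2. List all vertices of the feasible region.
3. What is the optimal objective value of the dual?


1. C1, C2
2. (0, 0), (17, 0), (9, 6), (5, 7.6), (0, 8.6)
3. -99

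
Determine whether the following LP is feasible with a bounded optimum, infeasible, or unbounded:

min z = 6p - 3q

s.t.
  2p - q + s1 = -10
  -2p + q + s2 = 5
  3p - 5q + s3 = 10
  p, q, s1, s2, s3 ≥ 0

Infeasible (no feasible solution exists)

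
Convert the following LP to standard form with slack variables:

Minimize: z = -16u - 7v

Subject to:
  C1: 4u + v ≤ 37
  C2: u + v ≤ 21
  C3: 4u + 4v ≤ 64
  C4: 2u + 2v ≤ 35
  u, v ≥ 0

min z = -16u - 7v

s.t.
  4u + v + s1 = 37
  u + v + s2 = 21
  4u + 4v + s3 = 64
  2u + 2v + s4 = 35
  u, v, s1, s2, s3, s4 ≥ 0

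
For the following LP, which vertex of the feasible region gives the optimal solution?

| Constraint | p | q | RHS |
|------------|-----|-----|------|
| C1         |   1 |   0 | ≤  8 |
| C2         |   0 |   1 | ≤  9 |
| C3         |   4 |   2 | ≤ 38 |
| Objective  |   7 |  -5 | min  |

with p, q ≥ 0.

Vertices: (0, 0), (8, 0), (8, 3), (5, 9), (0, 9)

Evaluate the objective at each vertex of the feasible region:
  z(0, 0) = 0
  z(8, 0) = 56
  z(8, 3) = 41
  z(5, 9) = -10
  z(0, 9) = -45  ←
The minimum is at p = 0, q = 9.

(0, 9)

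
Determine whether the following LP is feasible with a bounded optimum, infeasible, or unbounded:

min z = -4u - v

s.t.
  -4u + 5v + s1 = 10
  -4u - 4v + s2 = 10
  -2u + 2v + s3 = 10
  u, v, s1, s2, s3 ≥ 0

Unbounded (objective can decrease without bound)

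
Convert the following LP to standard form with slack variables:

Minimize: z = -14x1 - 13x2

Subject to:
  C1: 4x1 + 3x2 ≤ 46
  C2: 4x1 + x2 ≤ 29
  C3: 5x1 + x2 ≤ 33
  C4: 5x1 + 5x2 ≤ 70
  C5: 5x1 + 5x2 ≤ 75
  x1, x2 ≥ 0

min z = -14x1 - 13x2

s.t.
  4x1 + 3x2 + s1 = 46
  4x1 + x2 + s2 = 29
  5x1 + x2 + s3 = 33
  5x1 + 5x2 + s4 = 70
  5x1 + 5x2 + s5 = 75
  x1, x2, s1, s2, s3, s4, s5 ≥ 0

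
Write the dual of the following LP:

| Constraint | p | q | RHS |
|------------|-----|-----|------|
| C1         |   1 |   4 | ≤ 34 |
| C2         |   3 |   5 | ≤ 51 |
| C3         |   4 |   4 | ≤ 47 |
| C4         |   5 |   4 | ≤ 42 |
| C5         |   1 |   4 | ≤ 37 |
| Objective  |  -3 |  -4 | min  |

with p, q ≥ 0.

Primal min cᵀx s.t. Ax ≤ b, x ≥ 0  →  Dual max −bᵀy s.t. Aᵀy ≥ −c, y ≥ 0.

Maximize: z = -34y1 - 51y2 - 47y3 - 42y4 - 37y5

Subject to:
  y1 + 3y2 + 4y3 + 5y4 + y5 ≥ 3
  4y1 + 5y2 + 4y3 + 4y4 + 4y5 ≥ 4
  y1, y2, y3, y4, y5 ≥ 0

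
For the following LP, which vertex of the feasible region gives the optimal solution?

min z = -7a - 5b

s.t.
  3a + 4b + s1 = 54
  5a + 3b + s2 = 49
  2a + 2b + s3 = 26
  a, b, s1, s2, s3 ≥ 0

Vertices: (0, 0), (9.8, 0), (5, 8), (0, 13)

Evaluate the objective at each vertex of the feasible region:
  z(0, 0) = 0
  z(9.8, 0) = -68.6
  z(5, 8) = -75  ←
  z(0, 13) = -65
The minimum is at a = 5, b = 8.

(5, 8)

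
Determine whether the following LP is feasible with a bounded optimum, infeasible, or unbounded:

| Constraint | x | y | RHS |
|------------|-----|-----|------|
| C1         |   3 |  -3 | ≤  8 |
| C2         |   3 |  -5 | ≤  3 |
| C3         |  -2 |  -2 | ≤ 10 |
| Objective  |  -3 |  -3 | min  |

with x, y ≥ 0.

Unbounded (objective can decrease without bound)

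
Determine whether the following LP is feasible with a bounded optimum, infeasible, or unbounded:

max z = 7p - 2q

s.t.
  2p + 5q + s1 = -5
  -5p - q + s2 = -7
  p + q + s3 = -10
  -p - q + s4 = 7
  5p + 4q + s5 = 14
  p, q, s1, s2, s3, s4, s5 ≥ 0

Infeasible (no feasible solution exists)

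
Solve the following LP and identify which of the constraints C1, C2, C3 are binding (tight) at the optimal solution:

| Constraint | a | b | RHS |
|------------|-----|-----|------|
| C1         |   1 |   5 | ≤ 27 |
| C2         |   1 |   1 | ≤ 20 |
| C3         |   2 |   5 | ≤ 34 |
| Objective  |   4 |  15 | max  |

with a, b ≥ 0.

At a = 7, b = 4, compute slack b - a·x for each constraint:
  C1: 27 − 27 = 0  (binding)
  C2: 20 − 11 = 9  (slack)
  C3: 34 − 34 = 0  (binding)

Optimal: a = 7, b = 4
Binding: C1, C3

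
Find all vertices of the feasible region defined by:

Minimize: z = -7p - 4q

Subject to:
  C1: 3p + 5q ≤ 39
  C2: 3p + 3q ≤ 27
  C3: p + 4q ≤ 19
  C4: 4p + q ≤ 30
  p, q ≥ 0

(0, 0), (7.5, 0), (7, 2), (5.667, 3.333), (0, 4.75)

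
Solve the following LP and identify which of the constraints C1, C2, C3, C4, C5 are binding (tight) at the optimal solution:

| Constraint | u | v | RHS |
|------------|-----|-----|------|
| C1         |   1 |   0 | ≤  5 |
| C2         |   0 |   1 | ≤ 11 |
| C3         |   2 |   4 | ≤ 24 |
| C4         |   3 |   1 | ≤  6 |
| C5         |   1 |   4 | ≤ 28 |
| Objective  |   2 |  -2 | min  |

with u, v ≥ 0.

At u = 0, v = 6, compute slack b - a·x for each constraint:
  C1: 5 − 0 = 5  (slack)
  C2: 11 − 6 = 5  (slack)
  C3: 24 − 24 = 0  (binding)
  C4: 6 − 6 = 0  (binding)
  C5: 28 − 24 = 4  (slack)

Optimal: u = 0, v = 6
Binding: C3, C4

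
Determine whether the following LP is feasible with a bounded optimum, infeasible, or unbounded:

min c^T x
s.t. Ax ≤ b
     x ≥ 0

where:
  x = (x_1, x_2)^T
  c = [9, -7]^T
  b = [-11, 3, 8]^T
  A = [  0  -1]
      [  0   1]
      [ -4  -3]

Infeasible (no feasible solution exists)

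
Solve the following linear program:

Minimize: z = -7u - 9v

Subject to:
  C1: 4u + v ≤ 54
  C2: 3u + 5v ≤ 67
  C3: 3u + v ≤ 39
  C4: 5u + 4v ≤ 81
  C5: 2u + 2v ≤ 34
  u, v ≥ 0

Evaluate the objective at each vertex of the feasible region:
  z(0, 0) = 0
  z(13, 0) = -91
  z(11, 6) = -131
  z(9, 8) = -135  ←
  z(0, 13.4) = -120.6
The minimum is at u = 9, v = 8.

u = 9, v = 8, z = -135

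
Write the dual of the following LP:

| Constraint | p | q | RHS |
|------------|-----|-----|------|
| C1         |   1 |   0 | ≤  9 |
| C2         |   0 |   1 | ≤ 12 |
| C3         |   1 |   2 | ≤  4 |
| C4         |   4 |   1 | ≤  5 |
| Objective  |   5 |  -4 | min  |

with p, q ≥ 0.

Primal min cᵀx s.t. Ax ≤ b, x ≥ 0  →  Dual max −bᵀy s.t. Aᵀy ≥ −c, y ≥ 0.

Maximize: z = -9y1 - 12y2 - 4y3 - 5y4

Subject to:
  y1 + y3 + 4y4 ≥ -5
  y2 + 2y3 + y4 ≥ 4
  y1, y2, y3, y4 ≥ 0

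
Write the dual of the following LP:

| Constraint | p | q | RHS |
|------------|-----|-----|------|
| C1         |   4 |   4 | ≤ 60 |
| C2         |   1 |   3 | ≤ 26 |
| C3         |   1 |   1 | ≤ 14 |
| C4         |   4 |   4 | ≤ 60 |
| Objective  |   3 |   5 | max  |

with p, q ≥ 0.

Primal max cᵀx s.t. Ax ≤ b, x ≥ 0  →  Dual min bᵀy s.t. Aᵀy ≥ c, y ≥ 0.

Minimize: z = 60y1 + 26y2 + 14y3 + 60y4

Subject to:
  4y1 + y2 + y3 + 4y4 ≥ 3
  4y1 + 3y2 + y3 + 4y4 ≥ 5
  y1, y2, y3, y4 ≥ 0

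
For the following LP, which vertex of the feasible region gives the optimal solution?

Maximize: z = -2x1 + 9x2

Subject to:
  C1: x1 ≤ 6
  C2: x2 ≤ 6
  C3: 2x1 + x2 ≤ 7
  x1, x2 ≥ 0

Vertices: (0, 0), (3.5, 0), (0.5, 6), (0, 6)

Evaluate the objective at each vertex of the feasible region:
  z(0, 0) = 0
  z(3.5, 0) = -7
  z(0.5, 6) = 53
  z(0, 6) = 54  ←
The maximum is at x1 = 0, x2 = 6.

(0, 6)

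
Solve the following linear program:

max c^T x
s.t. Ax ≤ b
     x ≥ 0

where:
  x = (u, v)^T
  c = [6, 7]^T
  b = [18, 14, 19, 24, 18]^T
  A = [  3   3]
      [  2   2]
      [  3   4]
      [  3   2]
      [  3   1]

Evaluate the objective at each vertex of the feasible region:
  z(0, 0) = 0
  z(6, 0) = 36
  z(5, 1) = 37  ←
  z(0, 4.75) = 33.25
The maximum is at u = 5, v = 1.

u = 5, v = 1, z = 37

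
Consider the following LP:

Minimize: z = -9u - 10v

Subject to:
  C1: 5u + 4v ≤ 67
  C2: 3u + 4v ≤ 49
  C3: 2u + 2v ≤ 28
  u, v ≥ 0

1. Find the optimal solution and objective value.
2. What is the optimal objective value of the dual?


1. u = 7, v = 7, z = -133
2. -133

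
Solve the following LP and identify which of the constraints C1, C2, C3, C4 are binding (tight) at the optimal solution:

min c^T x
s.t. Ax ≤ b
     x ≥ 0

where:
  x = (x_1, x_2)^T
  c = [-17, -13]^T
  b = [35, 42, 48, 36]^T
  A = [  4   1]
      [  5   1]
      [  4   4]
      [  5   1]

At x_1 = 6, x_2 = 6, compute slack b - a·x for each constraint:
  C1: 35 − 30 = 5  (slack)
  C2: 42 − 36 = 6  (slack)
  C3: 48 − 48 = 0  (binding)
  C4: 36 − 36 = 0  (binding)

Optimal: x_1 = 6, x_2 = 6
Binding: C3, C4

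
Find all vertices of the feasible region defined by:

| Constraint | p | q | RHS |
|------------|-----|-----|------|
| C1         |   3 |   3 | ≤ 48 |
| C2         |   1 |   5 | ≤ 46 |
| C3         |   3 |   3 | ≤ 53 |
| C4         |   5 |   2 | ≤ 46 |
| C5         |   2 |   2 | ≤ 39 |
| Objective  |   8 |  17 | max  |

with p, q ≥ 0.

(0, 0), (9.2, 0), (6, 8), (0, 9.2)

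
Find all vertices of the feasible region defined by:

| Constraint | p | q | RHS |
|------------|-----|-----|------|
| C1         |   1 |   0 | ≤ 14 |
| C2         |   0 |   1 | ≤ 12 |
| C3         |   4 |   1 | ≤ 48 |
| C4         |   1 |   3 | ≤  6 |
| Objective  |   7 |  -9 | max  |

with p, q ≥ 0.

(0, 0), (6, 0), (0, 2)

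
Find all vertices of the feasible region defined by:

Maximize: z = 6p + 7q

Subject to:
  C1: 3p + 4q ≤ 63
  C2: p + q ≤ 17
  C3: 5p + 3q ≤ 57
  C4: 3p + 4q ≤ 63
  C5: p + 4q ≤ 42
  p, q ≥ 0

(0, 0), (11.4, 0), (6, 9), (0, 10.5)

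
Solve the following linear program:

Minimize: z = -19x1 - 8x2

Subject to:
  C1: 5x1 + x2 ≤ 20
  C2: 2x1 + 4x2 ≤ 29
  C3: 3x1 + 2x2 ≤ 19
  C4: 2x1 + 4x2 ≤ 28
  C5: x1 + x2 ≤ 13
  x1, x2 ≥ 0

Evaluate the objective at each vertex of the feasible region:
  z(0, 0) = 0
  z(4, 0) = -76
  z(3, 5) = -97  ←
  z(2.5, 5.75) = -93.5
  z(0, 7) = -56
The minimum is at x1 = 3, x2 = 5.

x1 = 3, x2 = 5, z = -97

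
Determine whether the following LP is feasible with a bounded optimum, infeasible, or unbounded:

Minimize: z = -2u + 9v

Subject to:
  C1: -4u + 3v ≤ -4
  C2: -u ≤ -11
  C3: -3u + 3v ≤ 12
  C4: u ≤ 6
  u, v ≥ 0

Infeasible (no feasible solution exists)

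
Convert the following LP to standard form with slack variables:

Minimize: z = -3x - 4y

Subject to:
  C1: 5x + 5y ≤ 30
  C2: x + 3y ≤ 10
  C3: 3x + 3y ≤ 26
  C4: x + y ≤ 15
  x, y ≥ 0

min z = -3x - 4y

s.t.
  5x + 5y + s1 = 30
  x + 3y + s2 = 10
  3x + 3y + s3 = 26
  x + y + s4 = 15
  x, y, s1, s2, s3, s4 ≥ 0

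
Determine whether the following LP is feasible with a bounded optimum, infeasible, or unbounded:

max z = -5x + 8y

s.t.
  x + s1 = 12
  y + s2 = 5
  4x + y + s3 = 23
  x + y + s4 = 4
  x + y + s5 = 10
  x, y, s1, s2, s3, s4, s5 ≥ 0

Feasible with a bounded optimal solution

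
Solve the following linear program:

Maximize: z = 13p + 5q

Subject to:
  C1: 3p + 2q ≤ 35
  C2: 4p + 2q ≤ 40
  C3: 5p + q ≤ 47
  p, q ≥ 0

Evaluate the objective at each vertex of the feasible region:
  z(0, 0) = 0
  z(9.4, 0) = 122.2
  z(9, 2) = 127  ←
  z(5, 10) = 115
  z(0, 17.5) = 87.5
The maximum is at p = 9, q = 2.

p = 9, q = 2, z = 127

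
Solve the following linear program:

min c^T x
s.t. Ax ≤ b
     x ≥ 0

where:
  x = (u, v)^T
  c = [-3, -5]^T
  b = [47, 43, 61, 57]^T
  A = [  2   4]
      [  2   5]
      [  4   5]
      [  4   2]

Evaluate the objective at each vertex of the feasible region:
  z(0, 0) = 0
  z(14.25, 0) = -42.75
  z(13.58, 1.333) = -47.42
  z(9, 5) = -52  ←
  z(0, 8.6) = -43
The minimum is at u = 9, v = 5.

u = 9, v = 5, z = -52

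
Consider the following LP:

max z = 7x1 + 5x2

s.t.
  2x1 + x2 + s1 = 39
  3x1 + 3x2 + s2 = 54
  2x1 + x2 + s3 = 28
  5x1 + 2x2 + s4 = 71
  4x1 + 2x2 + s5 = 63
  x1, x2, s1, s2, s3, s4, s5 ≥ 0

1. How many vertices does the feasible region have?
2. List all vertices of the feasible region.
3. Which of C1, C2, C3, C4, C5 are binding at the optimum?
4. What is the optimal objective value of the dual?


1. 4
2. (0, 0), (14, 0), (10, 8), (0, 18)
3. C2, C3
4. 110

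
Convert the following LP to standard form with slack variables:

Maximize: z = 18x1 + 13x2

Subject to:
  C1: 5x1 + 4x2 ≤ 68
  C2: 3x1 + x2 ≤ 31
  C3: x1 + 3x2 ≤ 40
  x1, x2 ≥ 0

max z = 18x1 + 13x2

s.t.
  5x1 + 4x2 + s1 = 68
  3x1 + x2 + s2 = 31
  x1 + 3x2 + s3 = 40
  x1, x2, s1, s2, s3 ≥ 0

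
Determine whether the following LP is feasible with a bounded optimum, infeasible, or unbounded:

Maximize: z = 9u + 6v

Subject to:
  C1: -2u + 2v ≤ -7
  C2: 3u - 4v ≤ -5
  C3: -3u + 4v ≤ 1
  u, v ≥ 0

Infeasible (no feasible solution exists)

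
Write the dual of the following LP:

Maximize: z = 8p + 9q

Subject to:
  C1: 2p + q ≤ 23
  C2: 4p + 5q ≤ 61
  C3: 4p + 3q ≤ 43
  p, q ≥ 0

Primal max cᵀx s.t. Ax ≤ b, x ≥ 0  →  Dual min bᵀy s.t. Aᵀy ≥ c, y ≥ 0.

Minimize: z = 23y1 + 61y2 + 43y3

Subject to:
  2y1 + 4y2 + 4y3 ≥ 8
  y1 + 5y2 + 3y3 ≥ 9
  y1, y2, y3 ≥ 0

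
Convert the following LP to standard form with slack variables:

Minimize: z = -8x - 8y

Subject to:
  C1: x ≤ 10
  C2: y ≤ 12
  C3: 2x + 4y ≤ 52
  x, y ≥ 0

min z = -8x - 8y

s.t.
  x + s1 = 10
  y + s2 = 12
  2x + 4y + s3 = 52
  x, y, s1, s2, s3 ≥ 0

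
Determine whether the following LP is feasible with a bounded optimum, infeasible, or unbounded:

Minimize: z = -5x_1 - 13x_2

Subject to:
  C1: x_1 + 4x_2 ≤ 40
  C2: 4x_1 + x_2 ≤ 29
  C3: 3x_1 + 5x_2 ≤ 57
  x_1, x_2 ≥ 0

Feasible with a bounded optimal solution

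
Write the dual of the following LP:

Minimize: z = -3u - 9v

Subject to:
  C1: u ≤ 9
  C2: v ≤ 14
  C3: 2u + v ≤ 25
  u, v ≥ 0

Primal min cᵀx s.t. Ax ≤ b, x ≥ 0  →  Dual max −bᵀy s.t. Aᵀy ≥ −c, y ≥ 0.

Maximize: z = -9y1 - 14y2 - 25y3

Subject to:
  y1 + 2y3 ≥ 3
  y2 + y3 ≥ 9
  y1, y2, y3 ≥ 0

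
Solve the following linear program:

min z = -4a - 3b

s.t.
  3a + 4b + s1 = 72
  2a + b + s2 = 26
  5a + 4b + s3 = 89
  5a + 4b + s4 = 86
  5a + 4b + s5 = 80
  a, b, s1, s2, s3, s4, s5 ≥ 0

Evaluate the objective at each vertex of the feasible region:
  z(0, 0) = 0
  z(13, 0) = -52
  z(8, 10) = -62  ←
  z(4, 15) = -61
  z(0, 18) = -54
The minimum is at a = 8, b = 10.

a = 8, b = 10, z = -62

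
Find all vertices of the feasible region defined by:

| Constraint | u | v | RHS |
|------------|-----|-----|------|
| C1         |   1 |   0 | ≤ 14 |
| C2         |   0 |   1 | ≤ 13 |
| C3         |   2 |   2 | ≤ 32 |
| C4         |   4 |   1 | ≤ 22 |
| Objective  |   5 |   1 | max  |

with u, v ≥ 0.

(0, 0), (5.5, 0), (2.25, 13), (0, 13)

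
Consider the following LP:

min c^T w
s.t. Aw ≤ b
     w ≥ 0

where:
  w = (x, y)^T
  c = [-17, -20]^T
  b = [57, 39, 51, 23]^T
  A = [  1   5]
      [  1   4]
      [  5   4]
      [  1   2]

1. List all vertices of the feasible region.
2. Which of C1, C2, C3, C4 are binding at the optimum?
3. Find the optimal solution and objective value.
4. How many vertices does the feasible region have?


1. (0, 0), (10.2, 0), (3, 9), (0, 9.75)
2. C2, C3
3. x = 3, y = 9, z = -231
4. 4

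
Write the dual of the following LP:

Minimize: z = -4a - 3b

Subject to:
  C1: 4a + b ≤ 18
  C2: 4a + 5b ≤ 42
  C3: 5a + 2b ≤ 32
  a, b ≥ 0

Primal min cᵀx s.t. Ax ≤ b, x ≥ 0  →  Dual max −bᵀy s.t. Aᵀy ≥ −c, y ≥ 0.

Maximize: z = -18y1 - 42y2 - 32y3

Subject to:
  4y1 + 4y2 + 5y3 ≥ 4
  y1 + 5y2 + 2y3 ≥ 3
  y1, y2, y3 ≥ 0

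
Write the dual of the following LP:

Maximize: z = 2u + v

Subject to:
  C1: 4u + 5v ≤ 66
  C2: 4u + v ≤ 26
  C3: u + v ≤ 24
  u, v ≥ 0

Primal max cᵀx s.t. Ax ≤ b, x ≥ 0  →  Dual min bᵀy s.t. Aᵀy ≥ c, y ≥ 0.

Minimize: z = 66y1 + 26y2 + 24y3

Subject to:
  4y1 + 4y2 + y3 ≥ 2
  5y1 + y2 + y3 ≥ 1
  y1, y2, y3 ≥ 0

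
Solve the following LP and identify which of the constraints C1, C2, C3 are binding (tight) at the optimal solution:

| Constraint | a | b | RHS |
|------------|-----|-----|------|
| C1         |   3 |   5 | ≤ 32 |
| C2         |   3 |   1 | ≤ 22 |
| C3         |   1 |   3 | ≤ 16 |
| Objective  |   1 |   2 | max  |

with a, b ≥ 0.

At a = 4, b = 4, compute slack b - a·x for each constraint:
  C1: 32 − 32 = 0  (binding)
  C2: 22 − 16 = 6  (slack)
  C3: 16 − 16 = 0  (binding)

Optimal: a = 4, b = 4
Binding: C1, C3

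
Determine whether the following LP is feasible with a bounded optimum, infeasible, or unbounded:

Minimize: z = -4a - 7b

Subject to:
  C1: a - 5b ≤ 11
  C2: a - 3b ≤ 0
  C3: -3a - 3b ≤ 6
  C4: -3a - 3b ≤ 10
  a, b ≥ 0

Unbounded (objective can decrease without bound)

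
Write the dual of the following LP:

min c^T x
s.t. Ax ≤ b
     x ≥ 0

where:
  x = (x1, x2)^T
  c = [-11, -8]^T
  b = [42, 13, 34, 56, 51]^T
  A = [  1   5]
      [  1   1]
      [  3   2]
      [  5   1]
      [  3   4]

Primal min cᵀx s.t. Ax ≤ b, x ≥ 0  →  Dual max −bᵀy s.t. Aᵀy ≥ −c, y ≥ 0.

Maximize: z = -42y1 - 13y2 - 34y3 - 56y4 - 51y5

Subject to:
  y1 + y2 + 3y3 + 5y4 + 3y5 ≥ 11
  5y1 + y2 + 2y3 + y4 + 4y5 ≥ 8
  y1, y2, y3, y4, y5 ≥ 0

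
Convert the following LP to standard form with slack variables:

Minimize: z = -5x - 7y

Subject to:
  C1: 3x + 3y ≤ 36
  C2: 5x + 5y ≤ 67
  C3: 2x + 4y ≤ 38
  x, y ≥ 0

min z = -5x - 7y

s.t.
  3x + 3y + s1 = 36
  5x + 5y + s2 = 67
  2x + 4y + s3 = 38
  x, y, s1, s2, s3 ≥ 0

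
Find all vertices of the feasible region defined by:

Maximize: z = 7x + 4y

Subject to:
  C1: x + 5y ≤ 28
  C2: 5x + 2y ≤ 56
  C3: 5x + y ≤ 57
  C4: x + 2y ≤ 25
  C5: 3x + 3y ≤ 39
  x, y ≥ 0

(0, 0), (11.2, 0), (10, 3), (9.25, 3.75), (0, 5.6)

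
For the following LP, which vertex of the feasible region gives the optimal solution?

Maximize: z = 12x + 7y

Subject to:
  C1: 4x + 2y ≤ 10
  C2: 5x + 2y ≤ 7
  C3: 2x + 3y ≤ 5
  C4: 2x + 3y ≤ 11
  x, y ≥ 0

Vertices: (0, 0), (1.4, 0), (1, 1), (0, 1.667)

Evaluate the objective at each vertex of the feasible region:
  z(0, 0) = 0
  z(1.4, 0) = 16.8
  z(1, 1) = 19  ←
  z(0, 1.667) = 11.67
The maximum is at x = 1, y = 1.

(1, 1)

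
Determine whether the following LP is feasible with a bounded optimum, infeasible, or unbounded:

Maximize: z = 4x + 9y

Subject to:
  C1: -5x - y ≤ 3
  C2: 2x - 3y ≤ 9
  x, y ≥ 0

Unbounded (objective can increase without bound)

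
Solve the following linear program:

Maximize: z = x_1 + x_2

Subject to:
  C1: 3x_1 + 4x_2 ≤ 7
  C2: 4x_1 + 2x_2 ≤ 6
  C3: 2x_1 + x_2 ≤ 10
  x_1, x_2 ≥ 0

Evaluate the objective at each vertex of the feasible region:
  z(0, 0) = 0
  z(1.5, 0) = 1.5
  z(1, 1) = 2  ←
  z(0, 1.75) = 1.75
The maximum is at x_1 = 1, x_2 = 1.

x_1 = 1, x_2 = 1, z = 2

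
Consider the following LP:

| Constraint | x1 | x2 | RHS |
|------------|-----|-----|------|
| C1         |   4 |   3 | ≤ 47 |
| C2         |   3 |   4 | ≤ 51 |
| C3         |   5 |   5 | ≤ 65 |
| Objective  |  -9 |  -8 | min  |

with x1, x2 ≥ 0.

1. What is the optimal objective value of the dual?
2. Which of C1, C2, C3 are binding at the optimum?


1. -112
2. C1, C3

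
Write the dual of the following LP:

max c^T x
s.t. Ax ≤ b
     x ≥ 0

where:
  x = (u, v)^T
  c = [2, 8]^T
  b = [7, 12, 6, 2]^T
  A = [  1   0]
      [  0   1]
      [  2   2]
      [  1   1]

Primal max cᵀx s.t. Ax ≤ b, x ≥ 0  →  Dual min bᵀy s.t. Aᵀy ≥ c, y ≥ 0.

Minimize: z = 7y1 + 12y2 + 6y3 + 2y4

Subject to:
  y1 + 2y3 + y4 ≥ 2
  y2 + 2y3 + y4 ≥ 8
  y1, y2, y3, y4 ≥ 0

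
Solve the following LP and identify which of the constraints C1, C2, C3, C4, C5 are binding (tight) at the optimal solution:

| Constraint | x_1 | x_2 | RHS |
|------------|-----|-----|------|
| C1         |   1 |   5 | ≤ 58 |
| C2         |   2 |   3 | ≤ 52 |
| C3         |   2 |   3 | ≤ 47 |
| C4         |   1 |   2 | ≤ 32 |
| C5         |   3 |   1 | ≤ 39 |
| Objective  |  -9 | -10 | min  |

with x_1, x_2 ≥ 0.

At x_1 = 10, x_2 = 9, compute slack b - a·x for each constraint:
  C1: 58 − 55 = 3  (slack)
  C2: 52 − 47 = 5  (slack)
  C3: 47 − 47 = 0  (binding)
  C4: 32 − 28 = 4  (slack)
  C5: 39 − 39 = 0  (binding)

Optimal: x_1 = 10, x_2 = 9
Binding: C3, C5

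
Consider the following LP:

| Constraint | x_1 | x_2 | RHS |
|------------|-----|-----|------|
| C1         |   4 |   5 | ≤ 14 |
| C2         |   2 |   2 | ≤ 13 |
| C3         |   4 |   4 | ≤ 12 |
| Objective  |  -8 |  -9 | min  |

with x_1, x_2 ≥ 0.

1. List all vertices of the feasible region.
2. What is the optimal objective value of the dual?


1. (0, 0), (3, 0), (1, 2), (0, 2.8)
2. -26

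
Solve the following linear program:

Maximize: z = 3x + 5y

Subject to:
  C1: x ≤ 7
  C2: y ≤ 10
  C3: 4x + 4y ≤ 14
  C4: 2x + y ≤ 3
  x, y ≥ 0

Evaluate the objective at each vertex of the feasible region:
  z(0, 0) = 0
  z(1.5, 0) = 4.5
  z(0, 3) = 15  ←
The maximum is at x = 0, y = 3.

x = 0, y = 3, z = 15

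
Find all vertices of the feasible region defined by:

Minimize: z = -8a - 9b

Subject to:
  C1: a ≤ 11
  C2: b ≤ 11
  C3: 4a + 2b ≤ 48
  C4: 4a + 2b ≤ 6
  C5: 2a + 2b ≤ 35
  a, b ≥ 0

(0, 0), (1.5, 0), (0, 3)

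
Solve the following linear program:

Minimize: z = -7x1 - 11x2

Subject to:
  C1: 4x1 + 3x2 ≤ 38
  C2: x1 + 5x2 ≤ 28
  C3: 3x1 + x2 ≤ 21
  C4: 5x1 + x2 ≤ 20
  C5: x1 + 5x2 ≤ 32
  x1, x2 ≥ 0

Evaluate the objective at each vertex of the feasible region:
  z(0, 0) = 0
  z(4, 0) = -28
  z(3, 5) = -76  ←
  z(0, 5.6) = -61.6
The minimum is at x1 = 3, x2 = 5.

x1 = 3, x2 = 5, z = -76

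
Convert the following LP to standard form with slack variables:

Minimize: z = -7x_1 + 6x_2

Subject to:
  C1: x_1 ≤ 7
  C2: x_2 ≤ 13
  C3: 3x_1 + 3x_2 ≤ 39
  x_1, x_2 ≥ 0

min z = -7x_1 + 6x_2

s.t.
  x_1 + s1 = 7
  x_2 + s2 = 13
  3x_1 + 3x_2 + s3 = 39
  x_1, x_2, s1, s2, s3 ≥ 0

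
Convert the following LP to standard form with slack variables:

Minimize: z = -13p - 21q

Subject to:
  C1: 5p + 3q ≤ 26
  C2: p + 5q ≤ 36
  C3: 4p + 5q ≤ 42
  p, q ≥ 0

min z = -13p - 21q

s.t.
  5p + 3q + s1 = 26
  p + 5q + s2 = 36
  4p + 5q + s3 = 42
  p, q, s1, s2, s3 ≥ 0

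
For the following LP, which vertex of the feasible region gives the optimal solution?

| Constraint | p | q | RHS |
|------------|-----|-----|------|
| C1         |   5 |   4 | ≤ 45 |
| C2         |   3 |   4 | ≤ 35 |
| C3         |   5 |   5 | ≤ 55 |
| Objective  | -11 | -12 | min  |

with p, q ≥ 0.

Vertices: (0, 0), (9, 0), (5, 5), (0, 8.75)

Evaluate the objective at each vertex of the feasible region:
  z(0, 0) = 0
  z(9, 0) = -99
  z(5, 5) = -115  ←
  z(0, 8.75) = -105
The minimum is at p = 5, q = 5.

(5, 5)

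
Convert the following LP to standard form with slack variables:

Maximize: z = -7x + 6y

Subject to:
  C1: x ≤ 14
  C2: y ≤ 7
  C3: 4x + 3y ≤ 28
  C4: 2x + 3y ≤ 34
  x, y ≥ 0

max z = -7x + 6y

s.t.
  x + s1 = 14
  y + s2 = 7
  4x + 3y + s3 = 28
  2x + 3y + s4 = 34
  x, y, s1, s2, s3, s4 ≥ 0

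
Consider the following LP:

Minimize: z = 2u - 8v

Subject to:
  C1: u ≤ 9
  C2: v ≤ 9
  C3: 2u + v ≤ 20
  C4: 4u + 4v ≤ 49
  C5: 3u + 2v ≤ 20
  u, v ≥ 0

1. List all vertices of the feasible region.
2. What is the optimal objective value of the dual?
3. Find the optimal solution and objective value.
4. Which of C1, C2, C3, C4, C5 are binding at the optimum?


1. (0, 0), (6.667, 0), (0.6667, 9), (0, 9)
2. -72
3. u = 0, v = 9, z = -72
4. C2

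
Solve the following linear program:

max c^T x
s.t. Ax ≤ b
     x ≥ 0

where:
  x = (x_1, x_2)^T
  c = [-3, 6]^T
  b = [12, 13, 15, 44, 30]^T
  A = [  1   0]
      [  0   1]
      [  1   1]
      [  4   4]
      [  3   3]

Evaluate the objective at each vertex of the feasible region:
  z(0, 0) = 0
  z(10, 0) = -30
  z(0, 10) = 60  ←
The maximum is at x_1 = 0, x_2 = 10.

x_1 = 0, x_2 = 10, z = 60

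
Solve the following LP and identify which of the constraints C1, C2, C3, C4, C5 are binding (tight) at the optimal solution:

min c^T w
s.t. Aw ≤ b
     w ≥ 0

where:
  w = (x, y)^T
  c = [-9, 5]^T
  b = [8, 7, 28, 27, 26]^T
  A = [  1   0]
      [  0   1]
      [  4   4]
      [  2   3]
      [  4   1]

At x = 6.5, y = 0, compute slack b - a·x for each constraint:
  C1: 8 − 6.5 = 1.5  (slack)
  C2: 7 − 0 = 7  (slack)
  C3: 28 − 26 = 2  (slack)
  C4: 27 − 13 = 14  (slack)
  C5: 26 − 26 = 0  (binding)

Optimal: x = 6.5, y = 0
Binding: C5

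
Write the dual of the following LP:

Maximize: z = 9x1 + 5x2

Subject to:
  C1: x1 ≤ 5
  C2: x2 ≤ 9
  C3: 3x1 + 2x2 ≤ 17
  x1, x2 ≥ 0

Primal max cᵀx s.t. Ax ≤ b, x ≥ 0  →  Dual min bᵀy s.t. Aᵀy ≥ c, y ≥ 0.

Minimize: z = 5y1 + 9y2 + 17y3

Subject to:
  y1 + 3y3 ≥ 9
  y2 + 2y3 ≥ 5
  y1, y2, y3 ≥ 0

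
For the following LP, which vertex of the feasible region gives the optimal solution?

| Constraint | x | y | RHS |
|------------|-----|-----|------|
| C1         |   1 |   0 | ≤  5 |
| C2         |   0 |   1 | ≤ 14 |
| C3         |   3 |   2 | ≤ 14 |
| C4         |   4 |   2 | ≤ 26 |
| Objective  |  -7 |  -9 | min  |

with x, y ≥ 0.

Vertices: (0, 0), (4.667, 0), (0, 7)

Evaluate the objective at each vertex of the feasible region:
  z(0, 0) = 0
  z(4.667, 0) = -32.67
  z(0, 7) = -63  ←
The minimum is at x = 0, y = 7.

(0, 7)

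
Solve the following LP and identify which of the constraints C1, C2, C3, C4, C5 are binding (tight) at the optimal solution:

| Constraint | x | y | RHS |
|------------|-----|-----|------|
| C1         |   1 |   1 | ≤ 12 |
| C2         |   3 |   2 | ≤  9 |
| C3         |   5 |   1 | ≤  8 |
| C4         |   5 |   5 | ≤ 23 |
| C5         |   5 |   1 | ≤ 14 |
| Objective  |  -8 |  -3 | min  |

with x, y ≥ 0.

At x = 1, y = 3, compute slack b - a·x for each constraint:
  C1: 12 − 4 = 8  (slack)
  C2: 9 − 9 = 0  (binding)
  C3: 8 − 8 = 0  (binding)
  C4: 23 − 20 = 3  (slack)
  C5: 14 − 8 = 6  (slack)

Optimal: x = 1, y = 3
Binding: C2, C3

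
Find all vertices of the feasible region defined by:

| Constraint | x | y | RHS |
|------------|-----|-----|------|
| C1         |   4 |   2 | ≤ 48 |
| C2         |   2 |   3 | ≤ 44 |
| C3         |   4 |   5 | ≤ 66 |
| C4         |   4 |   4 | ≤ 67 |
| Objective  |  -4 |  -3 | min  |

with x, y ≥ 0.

(0, 0), (12, 0), (9, 6), (0, 13.2)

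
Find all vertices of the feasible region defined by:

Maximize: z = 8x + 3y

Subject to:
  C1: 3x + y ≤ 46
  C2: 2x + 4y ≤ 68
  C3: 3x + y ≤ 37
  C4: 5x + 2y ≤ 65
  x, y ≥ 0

(0, 0), (12.33, 0), (9, 10), (7.75, 13.12), (0, 17)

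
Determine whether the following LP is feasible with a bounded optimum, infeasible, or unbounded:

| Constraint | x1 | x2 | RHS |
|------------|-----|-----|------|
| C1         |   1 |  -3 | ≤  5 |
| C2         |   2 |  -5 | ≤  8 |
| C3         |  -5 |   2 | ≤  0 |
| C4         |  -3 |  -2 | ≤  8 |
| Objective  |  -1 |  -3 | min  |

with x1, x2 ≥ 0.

Unbounded (objective can decrease without bound)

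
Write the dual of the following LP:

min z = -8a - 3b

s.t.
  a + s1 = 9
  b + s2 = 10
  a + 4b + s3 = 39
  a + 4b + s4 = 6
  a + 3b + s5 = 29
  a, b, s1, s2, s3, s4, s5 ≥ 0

Primal min cᵀx s.t. Ax ≤ b, x ≥ 0  →  Dual max −bᵀy s.t. Aᵀy ≥ −c, y ≥ 0.

Maximize: z = -9y1 - 10y2 - 39y3 - 6y4 - 29y5

Subject to:
  y1 + y3 + y4 + y5 ≥ 8
  y2 + 4y3 + 4y4 + 3y5 ≥ 3
  y1, y2, y3, y4, y5 ≥ 0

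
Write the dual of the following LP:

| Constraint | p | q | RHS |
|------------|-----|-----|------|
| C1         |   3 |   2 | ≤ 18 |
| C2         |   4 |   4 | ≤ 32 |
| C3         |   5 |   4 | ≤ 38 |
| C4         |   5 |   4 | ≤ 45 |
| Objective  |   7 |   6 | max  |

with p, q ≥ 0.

Primal max cᵀx s.t. Ax ≤ b, x ≥ 0  →  Dual min bᵀy s.t. Aᵀy ≥ c, y ≥ 0.

Minimize: z = 18y1 + 32y2 + 38y3 + 45y4

Subject to:
  3y1 + 4y2 + 5y3 + 5y4 ≥ 7
  2y1 + 4y2 + 4y3 + 4y4 ≥ 6
  y1, y2, y3, y4 ≥ 0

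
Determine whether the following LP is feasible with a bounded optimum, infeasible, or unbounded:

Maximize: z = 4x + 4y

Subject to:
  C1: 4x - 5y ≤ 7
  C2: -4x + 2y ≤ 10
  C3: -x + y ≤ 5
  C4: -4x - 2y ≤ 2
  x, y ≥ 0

Unbounded (objective can increase without bound)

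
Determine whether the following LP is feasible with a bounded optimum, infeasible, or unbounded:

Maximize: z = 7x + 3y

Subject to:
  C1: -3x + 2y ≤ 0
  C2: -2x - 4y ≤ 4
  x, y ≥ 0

Unbounded (objective can increase without bound)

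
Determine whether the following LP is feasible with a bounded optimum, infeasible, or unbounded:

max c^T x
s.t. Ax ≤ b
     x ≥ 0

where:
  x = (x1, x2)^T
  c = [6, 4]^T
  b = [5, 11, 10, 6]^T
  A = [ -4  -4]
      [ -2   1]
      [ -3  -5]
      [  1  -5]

Unbounded (objective can increase without bound)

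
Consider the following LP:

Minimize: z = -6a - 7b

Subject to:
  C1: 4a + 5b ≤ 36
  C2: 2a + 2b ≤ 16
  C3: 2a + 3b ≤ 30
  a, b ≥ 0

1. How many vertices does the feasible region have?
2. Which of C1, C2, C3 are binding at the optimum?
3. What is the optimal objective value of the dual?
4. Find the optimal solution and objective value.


1. 4
2. C1, C2
3. -52
4. a = 4, b = 4, z = -52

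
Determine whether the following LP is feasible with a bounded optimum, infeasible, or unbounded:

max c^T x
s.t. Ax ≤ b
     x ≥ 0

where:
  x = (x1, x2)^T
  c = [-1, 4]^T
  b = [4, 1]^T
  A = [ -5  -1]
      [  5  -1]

Unbounded (objective can increase without bound)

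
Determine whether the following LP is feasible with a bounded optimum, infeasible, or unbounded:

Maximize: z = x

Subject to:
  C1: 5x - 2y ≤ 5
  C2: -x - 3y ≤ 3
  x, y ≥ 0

Unbounded (objective can increase without bound)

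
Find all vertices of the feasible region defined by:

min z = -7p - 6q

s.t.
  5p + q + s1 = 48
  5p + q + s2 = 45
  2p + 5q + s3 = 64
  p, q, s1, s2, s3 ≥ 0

(0, 0), (9, 0), (7, 10), (0, 12.8)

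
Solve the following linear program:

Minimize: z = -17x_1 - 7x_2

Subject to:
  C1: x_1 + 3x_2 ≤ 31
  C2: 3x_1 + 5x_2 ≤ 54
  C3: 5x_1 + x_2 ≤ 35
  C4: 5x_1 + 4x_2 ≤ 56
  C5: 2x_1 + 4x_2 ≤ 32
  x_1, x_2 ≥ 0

Evaluate the objective at each vertex of the feasible region:
  z(0, 0) = 0
  z(7, 0) = -119
  z(6, 5) = -137  ←
  z(0, 8) = -56
The minimum is at x_1 = 6, x_2 = 5.

x_1 = 6, x_2 = 5, z = -137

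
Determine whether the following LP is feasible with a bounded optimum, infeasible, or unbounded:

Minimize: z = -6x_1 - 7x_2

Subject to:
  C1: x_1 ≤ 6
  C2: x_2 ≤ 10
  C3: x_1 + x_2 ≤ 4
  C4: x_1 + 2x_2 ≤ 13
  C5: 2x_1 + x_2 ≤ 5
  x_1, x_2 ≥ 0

Feasible with a bounded optimal solution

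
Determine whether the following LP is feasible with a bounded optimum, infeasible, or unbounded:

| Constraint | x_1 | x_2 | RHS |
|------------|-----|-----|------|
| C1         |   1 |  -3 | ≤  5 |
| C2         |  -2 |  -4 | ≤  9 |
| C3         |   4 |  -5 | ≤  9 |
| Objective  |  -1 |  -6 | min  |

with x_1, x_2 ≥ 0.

Unbounded (objective can decrease without bound)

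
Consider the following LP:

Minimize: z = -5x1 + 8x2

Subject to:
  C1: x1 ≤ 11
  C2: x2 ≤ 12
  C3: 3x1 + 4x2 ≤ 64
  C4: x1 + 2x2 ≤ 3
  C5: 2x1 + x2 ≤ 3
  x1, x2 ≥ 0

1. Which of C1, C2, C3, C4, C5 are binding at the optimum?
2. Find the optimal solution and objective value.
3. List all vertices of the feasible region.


1. C5
2. x1 = 1.5, x2 = 0, z = -7.5
3. (0, 0), (1.5, 0), (1, 1), (0, 1.5)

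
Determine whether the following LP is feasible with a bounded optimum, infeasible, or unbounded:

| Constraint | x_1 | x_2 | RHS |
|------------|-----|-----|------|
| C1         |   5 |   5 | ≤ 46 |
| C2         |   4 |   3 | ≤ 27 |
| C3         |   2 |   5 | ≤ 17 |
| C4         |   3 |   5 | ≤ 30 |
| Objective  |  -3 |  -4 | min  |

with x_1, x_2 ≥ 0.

Feasible with a bounded optimal solution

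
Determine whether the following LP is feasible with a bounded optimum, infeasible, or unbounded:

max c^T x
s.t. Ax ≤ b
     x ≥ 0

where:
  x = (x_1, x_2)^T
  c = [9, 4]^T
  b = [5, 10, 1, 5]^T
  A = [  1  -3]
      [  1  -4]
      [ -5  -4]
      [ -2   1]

Unbounded (objective can increase without bound)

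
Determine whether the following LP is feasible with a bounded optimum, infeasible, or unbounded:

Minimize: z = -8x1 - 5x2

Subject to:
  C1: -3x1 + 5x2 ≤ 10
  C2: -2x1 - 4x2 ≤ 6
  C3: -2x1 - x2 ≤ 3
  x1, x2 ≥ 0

Unbounded (objective can decrease without bound)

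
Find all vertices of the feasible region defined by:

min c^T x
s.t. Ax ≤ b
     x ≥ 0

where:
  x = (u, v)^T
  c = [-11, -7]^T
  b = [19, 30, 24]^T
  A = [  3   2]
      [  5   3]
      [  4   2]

(0, 0), (6, 0), (3, 5), (0, 9.5)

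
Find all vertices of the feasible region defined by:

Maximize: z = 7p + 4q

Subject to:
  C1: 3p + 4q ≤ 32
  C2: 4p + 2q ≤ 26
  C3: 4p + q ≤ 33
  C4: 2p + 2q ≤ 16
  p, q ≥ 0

(0, 0), (6.5, 0), (5, 3), (0, 8)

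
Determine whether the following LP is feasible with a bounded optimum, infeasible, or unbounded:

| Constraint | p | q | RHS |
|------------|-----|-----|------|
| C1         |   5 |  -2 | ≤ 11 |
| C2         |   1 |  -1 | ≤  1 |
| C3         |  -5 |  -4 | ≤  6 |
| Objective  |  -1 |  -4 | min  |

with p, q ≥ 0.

Unbounded (objective can decrease without bound)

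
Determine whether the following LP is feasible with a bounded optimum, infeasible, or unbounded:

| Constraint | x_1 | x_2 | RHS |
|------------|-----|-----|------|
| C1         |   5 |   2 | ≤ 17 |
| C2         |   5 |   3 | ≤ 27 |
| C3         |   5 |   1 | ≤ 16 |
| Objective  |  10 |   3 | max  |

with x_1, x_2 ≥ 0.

Feasible with a bounded optimal solution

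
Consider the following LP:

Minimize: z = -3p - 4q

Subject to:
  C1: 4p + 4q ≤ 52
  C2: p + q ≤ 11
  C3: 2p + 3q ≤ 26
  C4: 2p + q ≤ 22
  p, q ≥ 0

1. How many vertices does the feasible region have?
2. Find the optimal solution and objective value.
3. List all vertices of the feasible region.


1. 4
2. p = 7, q = 4, z = -37
3. (0, 0), (11, 0), (7, 4), (0, 8.667)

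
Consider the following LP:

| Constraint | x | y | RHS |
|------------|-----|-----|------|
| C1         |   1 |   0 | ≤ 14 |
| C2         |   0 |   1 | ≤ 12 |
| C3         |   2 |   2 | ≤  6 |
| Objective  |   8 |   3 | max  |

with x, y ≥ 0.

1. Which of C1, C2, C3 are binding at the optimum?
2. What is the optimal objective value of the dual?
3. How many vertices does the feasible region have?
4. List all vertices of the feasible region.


1. C3
2. 24
3. 3
4. (0, 0), (3, 0), (0, 3)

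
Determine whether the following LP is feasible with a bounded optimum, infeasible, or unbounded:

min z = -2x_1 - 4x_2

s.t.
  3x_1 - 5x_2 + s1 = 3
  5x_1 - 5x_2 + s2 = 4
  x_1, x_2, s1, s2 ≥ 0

Unbounded (objective can decrease without bound)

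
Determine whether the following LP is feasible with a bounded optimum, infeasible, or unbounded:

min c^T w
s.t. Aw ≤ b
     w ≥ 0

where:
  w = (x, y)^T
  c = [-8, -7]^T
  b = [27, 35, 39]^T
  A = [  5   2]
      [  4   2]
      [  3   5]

Feasible with a bounded optimal solution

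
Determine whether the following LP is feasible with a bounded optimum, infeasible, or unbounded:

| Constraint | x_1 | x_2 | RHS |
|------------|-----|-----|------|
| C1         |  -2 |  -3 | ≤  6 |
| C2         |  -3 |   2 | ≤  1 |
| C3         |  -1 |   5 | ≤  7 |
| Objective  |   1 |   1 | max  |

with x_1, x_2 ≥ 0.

Unbounded (objective can increase without bound)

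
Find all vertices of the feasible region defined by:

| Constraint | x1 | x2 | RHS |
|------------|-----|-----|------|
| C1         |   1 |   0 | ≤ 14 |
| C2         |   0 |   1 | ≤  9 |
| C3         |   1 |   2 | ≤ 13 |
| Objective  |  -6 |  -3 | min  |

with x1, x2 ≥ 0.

(0, 0), (13, 0), (0, 6.5)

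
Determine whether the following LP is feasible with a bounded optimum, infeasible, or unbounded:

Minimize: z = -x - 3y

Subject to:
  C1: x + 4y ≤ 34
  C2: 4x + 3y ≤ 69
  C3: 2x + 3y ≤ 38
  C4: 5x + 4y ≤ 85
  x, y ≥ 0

Feasible with a bounded optimal solution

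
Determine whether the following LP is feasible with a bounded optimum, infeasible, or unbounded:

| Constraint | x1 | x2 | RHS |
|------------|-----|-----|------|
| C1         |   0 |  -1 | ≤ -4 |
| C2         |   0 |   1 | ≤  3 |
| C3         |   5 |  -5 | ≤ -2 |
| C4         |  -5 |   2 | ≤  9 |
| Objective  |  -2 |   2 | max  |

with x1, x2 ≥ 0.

Infeasible (no feasible solution exists)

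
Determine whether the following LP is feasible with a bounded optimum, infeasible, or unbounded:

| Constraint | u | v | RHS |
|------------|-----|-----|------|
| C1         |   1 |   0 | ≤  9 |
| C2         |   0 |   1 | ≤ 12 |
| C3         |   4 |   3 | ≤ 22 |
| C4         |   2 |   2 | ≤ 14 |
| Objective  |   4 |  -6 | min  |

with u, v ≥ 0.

Feasible with a bounded optimal solution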